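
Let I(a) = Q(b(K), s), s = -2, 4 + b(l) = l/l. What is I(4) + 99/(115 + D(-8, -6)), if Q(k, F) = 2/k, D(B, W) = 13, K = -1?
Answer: 41/384 ≈ 0.10677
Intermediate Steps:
b(l) = -3 (b(l) = -4 + l/l = -4 + 1 = -3)
I(a) = -2/3 (I(a) = 2/(-3) = 2*(-1/3) = -2/3)
I(4) + 99/(115 + D(-8, -6)) = -2/3 + 99/(115 + 13) = -2/3 + 99/128 = 41/384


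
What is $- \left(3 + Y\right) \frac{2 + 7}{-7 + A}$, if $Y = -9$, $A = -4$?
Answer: $- \frac{54}{11} \approx -4.9091$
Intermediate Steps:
$- \left(3 + Y\right) \frac{2 + 7}{-7 + A} = - \left(3 - 9\right) \frac{2 + 7}{-7 - 4} = - \left(-6\right) \frac{9}{-11} = - \left(-6\right) 9 \left(- \frac{1}{11}\right) = - \frac{\left(-6\right) \left(-9\right)}{11} = \left(-1\right) \frac{54}{11} = - \frac{54}{11}$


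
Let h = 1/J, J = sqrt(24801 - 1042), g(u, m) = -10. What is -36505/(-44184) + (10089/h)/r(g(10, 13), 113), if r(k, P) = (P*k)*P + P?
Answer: 5215/6312 - 10089*sqrt(23759)/127577 ≈ -11.363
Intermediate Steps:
r(k, P) = P + k*P**2 (r(k, P) = k*P**2 + P = P + k*P**2)
J = sqrt(23759) ≈ 154.14
h = sqrt(23759)/23759 (h = 1/(sqrt(23759)) = sqrt(23759)/23759 ≈ 0.0064876)
-36505/(-44184) + (10089/h)/r(g(10, 13), 113) = -36505/(-44184) + (10089/((sqrt(23759)/23759)))/((113*(1 + 113*(-10)))) = -36505*(-1/44184) + (10089*sqrt(23759))/((113*(1 - 1130))) = 5215/6312 + (10089*sqrt(23759))/((113*(-1129))) = 5215/6312 + (10089*sqrt(23759))/(-127577) = 5215/6312 + (10089*sqrt(23759))*(-1/127577) = 5215/6312 - 10089*sqrt(23759)/127577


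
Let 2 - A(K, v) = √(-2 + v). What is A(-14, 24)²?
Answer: (2 - √22)² ≈ 7.2383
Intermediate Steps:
A(K, v) = 2 - √(-2 + v)
A(-14, 24)² = (2 - √(-2 + 24))² = (2 - √22)²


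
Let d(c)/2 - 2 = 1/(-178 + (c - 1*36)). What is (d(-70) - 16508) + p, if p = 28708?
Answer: 1732967/142 ≈ 12204.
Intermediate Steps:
d(c) = 4 + 2/(-214 + c) (d(c) = 4 + 2/(-178 + (c - 1*36)) = 4 + 2/(-178 + (c - 36)) = 4 + 2/(-178 + (-36 + c)) = 4 + 2/(-214 + c))
(d(-70) - 16508) + p = (2*(-427 + 2*(-70))/(-214 - 70) - 16508) + 28708 = (2*(-427 - 140)/(-284) - 16508) + 28708 = (2*(-1/284)*(-567) - 16508) + 28708 = (567/142 - 16508) + 28708 = -2343569/142 + 28708 = 1732967/142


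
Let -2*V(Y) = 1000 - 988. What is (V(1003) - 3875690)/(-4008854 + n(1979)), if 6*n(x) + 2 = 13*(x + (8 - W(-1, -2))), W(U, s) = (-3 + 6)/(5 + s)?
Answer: 5813544/6006827 ≈ 0.96782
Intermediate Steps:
W(U, s) = 3/(5 + s)
V(Y) = -6 (V(Y) = -(1000 - 988)/2 = -½*12 = -6)
n(x) = 89/6 + 13*x/6 (n(x) = -⅓ + (13*(x + (8 - 3/(5 - 2))))/6 = -⅓ + (13*(x + (8 - 3/3)))/6 = -⅓ + (13*(x + (8 - 1*1)))/6 = -⅓ + (13*(x + (8 - 1)))/6 = -⅓ + (13*(x + 7))/6 = -⅓ + (13*(7 + x))/6 = -⅓ + (91 + 13*x)/6 = -⅓ + (91/6 + 13*x/6) = 89/6 + 13*x/6)
(V(1003) - 3875690)/(-4008854 + n(1979)) = (-6 - 3875690)/(-4008854 + (89/6 + (13/6)*1979)) = -3875696/(-4008854 + (89/6 + 25727/6)) = -3875696/(-4008854 + 12908/3) = -3875696/(-12013654/3) = -3875696*(-3/12013654) = 5813544/6006827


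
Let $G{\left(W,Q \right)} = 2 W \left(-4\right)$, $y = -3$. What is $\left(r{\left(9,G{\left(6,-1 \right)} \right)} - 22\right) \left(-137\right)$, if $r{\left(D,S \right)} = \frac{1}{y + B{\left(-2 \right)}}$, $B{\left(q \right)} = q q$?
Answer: $2877$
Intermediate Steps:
$G{\left(W,Q \right)} = - 8 W$
$B{\left(q \right)} = q^{2}$
$r{\left(D,S \right)} = 1$ ($r{\left(D,S \right)} = \frac{1}{-3 + \left(-2\right)^{2}} = \frac{1}{-3 + 4} = 1^{-1} = 1$)
$\left(r{\left(9,G{\left(6,-1 \right)} \right)} - 22\right) \left(-137\right) = \left(1 - 22\right) \left(-137\right) = \left(-21\right) \left(-137\right) = 2877$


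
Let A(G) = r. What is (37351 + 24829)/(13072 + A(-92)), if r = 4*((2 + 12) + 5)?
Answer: 15545/3287 ≈ 4.7292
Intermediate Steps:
r = 76 (r = 4*(14 + 5) = 4*19 = 76)
A(G) = 76
(37351 + 24829)/(13072 + A(-92)) = (37351 + 24829)/(13072 + 76) = 62180/13148 = 62180*(1/13148) = 15545/3287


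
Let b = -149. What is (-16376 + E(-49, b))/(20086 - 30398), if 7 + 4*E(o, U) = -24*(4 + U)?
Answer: 62031/41248 ≈ 1.5039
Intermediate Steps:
E(o, U) = -103/4 - 6*U (E(o, U) = -7/4 + (-24*(4 + U))/4 = -7/4 + (-96 - 24*U)/4 = -7/4 + (-24 - 6*U) = -103/4 - 6*U)
(-16376 + E(-49, b))/(20086 - 30398) = (-16376 + (-103/4 - 6*(-149)))/(20086 - 30398) = (-16376 + (-103/4 + 894))/(-10312) = (-16376 + 3473/4)*(-1/10312) = -62031/4*(-1/10312) = 62031/41248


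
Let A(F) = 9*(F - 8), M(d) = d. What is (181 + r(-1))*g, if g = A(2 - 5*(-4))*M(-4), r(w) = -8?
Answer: -87192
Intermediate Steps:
A(F) = -72 + 9*F (A(F) = 9*(-8 + F) = -72 + 9*F)
g = -504 (g = (-72 + 9*(2 - 5*(-4)))*(-4) = (-72 + 9*(2 + 20))*(-4) = (-72 + 9*22)*(-4) = (-72 + 198)*(-4) = 126*(-4) = -504)
(181 + r(-1))*g = (181 - 8)*(-504) = 173*(-504) = -87192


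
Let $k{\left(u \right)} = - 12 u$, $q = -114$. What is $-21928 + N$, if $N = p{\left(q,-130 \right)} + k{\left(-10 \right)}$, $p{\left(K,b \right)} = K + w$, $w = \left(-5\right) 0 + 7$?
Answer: $-21915$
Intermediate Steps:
$w = 7$ ($w = 0 + 7 = 7$)
$p{\left(K,b \right)} = 7 + K$ ($p{\left(K,b \right)} = K + 7 = 7 + K$)
$N = 13$ ($N = \left(7 - 114\right) - -120 = -107 + 120 = 13$)
$-21928 + N = -21928 + 13 = -21915$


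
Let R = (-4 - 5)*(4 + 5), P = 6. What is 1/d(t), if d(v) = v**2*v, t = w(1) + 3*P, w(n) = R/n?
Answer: -1/250047 ≈ -3.9992e-6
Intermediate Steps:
R = -81 (R = -9*9 = -81)
w(n) = -81/n
t = -63 (t = -81/1 + 3*6 = -81*1 + 18 = -81 + 18 = -63)
d(v) = v**3
1/d(t) = 1/((-63)**3) = 1/(-250047) = -1/250047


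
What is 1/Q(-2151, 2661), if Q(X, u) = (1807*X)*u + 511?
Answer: -1/10342925966 ≈ -9.6684e-11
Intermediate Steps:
Q(X, u) = 511 + 1807*X*u (Q(X, u) = 1807*X*u + 511 = 511 + 1807*X*u)
1/Q(-2151, 2661) = 1/(511 + 1807*(-2151)*2661) = 1/(511 - 10342926477) = 1/(-10342925966) = -1/10342925966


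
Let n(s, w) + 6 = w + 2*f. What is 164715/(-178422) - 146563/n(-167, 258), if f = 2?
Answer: -4365371771/7612672 ≈ -573.43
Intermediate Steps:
n(s, w) = -2 + w (n(s, w) = -6 + (w + 2*2) = -6 + (w + 4) = -6 + (4 + w) = -2 + w)
164715/(-178422) - 146563/n(-167, 258) = 164715/(-178422) - 146563/(-2 + 258) = 164715*(-1/178422) - 146563/256 = -54905/59474 - 146563*1/256 = -54905/59474 - 146563/256 = -4365371771/7612672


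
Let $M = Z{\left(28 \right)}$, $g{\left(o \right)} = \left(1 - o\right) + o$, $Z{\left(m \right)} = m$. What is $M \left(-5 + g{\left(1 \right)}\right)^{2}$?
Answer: $448$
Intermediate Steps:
$g{\left(o \right)} = 1$
$M = 28$
$M \left(-5 + g{\left(1 \right)}\right)^{2} = 28 \left(-5 + 1\right)^{2} = 28 \left(-4\right)^{2} = 28 \cdot 16 = 448$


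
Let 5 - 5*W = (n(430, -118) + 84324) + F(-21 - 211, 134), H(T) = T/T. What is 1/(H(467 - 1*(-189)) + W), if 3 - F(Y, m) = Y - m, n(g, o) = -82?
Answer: -5/84601 ≈ -5.9101e-5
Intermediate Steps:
F(Y, m) = 3 + m - Y (F(Y, m) = 3 - (Y - m) = 3 + (m - Y) = 3 + m - Y)
H(T) = 1
W = -84606/5 (W = 1 - ((-82 + 84324) + (3 + 134 - (-21 - 211)))/5 = 1 - (84242 + (3 + 134 - 1*(-232)))/5 = 1 - (84242 + (3 + 134 + 232))/5 = 1 - (84242 + 369)/5 = 1 - ⅕*84611 = 1 - 84611/5 = -84606/5 ≈ -16921.)
1/(H(467 - 1*(-189)) + W) = 1/(1 - 84606/5) = 1/(-84601/5) = -5/84601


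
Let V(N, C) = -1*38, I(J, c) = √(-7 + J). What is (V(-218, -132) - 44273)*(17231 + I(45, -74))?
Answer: -763522841 - 44311*√38 ≈ -7.6380e+8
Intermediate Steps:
V(N, C) = -38
(V(-218, -132) - 44273)*(17231 + I(45, -74)) = (-38 - 44273)*(17231 + √(-7 + 45)) = -44311*(17231 + √38) = -763522841 - 44311*√38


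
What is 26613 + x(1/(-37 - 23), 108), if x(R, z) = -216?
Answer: 26397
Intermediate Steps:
26613 + x(1/(-37 - 23), 108) = 26613 - 216 = 26397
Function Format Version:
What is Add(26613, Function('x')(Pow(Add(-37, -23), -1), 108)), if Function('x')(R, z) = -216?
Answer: 26397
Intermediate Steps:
Add(26613, Function('x')(Pow(Add(-37, -23), -1), 108)) = Add(26613, -216) = 26397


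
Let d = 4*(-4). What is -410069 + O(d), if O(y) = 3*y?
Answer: -410117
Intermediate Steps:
d = -16
-410069 + O(d) = -410069 + 3*(-16) = -410069 - 48 = -410117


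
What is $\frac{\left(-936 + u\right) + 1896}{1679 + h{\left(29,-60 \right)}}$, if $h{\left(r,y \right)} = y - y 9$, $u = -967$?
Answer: $- \frac{7}{2159} \approx -0.0032422$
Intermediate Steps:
$h{\left(r,y \right)} = - 8 y$ ($h{\left(r,y \right)} = y - 9 y = - 8 y$)
$\frac{\left(-936 + u\right) + 1896}{1679 + h{\left(29,-60 \right)}} = \frac{\left(-936 - 967\right) + 1896}{1679 - -480} = \frac{-1903 + 1896}{1679 + 480} = - \frac{7}{2159}$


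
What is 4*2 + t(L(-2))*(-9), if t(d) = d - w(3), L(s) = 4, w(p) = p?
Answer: -1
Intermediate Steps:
t(d) = -3 + d (t(d) = d - 1*3 = d - 3 = -3 + d)
4*2 + t(L(-2))*(-9) = 4*2 + (-3 + 4)*(-9) = 8 + 1*(-9) = 8 - 9 = -1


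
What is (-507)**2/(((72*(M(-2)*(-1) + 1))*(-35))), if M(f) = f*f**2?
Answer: -28561/2520 ≈ -11.334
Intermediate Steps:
M(f) = f**3
(-507)**2/(((72*(M(-2)*(-1) + 1))*(-35))) = (-507)**2/(((72*((-2)**3*(-1) + 1))*(-35))) = 257049/(((72*(-8*(-1) + 1))*(-35))) = 257049/(((72*(8 + 1))*(-35))) = 257049/(((72*9)*(-35))) = 257049/((648*(-35))) = 257049/(-22680) = 257049*(-1/22680) = -28561/2520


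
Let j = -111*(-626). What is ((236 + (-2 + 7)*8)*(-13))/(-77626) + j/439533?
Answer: 1161827440/5686531443 ≈ 0.20431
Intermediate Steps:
j = 69486
((236 + (-2 + 7)*8)*(-13))/(-77626) + j/439533 = ((236 + (-2 + 7)*8)*(-13))/(-77626) + 69486/439533 = ((236 + 5*8)*(-13))*(-1/77626) + 69486*(1/439533) = ((236 + 40)*(-13))*(-1/77626) + 23162/146511 = (276*(-13))*(-1/77626) + 23162/146511 = -3588*(-1/77626) + 23162/146511 = 1794/38813 + 23162/146511 = 1161827440/5686531443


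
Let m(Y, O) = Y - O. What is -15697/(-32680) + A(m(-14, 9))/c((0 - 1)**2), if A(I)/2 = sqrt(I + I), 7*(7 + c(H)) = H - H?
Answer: 15697/32680 - 2*I*sqrt(46)/7 ≈ 0.48032 - 1.9378*I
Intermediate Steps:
c(H) = -7 (c(H) = -7 + (H - H)/7 = -7 + (1/7)*0 = -7 + 0 = -7)
A(I) = 2*sqrt(2)*sqrt(I) (A(I) = 2*sqrt(I + I) = 2*sqrt(2*I) = 2*(sqrt(2)*sqrt(I)) = 2*sqrt(2)*sqrt(I))
-15697/(-32680) + A(m(-14, 9))/c((0 - 1)**2) = -15697/(-32680) + (2*sqrt(2)*sqrt(-14 - 1*9))/(-7) = -15697*(-1/32680) + (2*sqrt(2)*sqrt(-14 - 9))*(-1/7) = 15697/32680 + (2*sqrt(2)*sqrt(-23))*(-1/7) = 15697/32680 + (2*sqrt(2)*(I*sqrt(23)))*(-1/7) = 15697/32680 + (2*I*sqrt(46))*(-1/7) = 15697/32680 - 2*I*sqrt(46)/7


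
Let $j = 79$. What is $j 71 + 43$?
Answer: $5652$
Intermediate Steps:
$j 71 + 43 = 79 \cdot 71 + 43 = 5609 + 43 = 5652$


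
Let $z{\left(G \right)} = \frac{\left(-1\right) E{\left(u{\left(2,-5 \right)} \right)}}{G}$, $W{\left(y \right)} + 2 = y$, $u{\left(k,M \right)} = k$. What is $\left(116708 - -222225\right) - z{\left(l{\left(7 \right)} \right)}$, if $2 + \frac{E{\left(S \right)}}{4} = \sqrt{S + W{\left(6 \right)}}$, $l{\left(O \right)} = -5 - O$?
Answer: $\frac{1016801}{3} - \frac{\sqrt{6}}{3} \approx 3.3893 \cdot 10^{5}$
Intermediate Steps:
$W{\left(y \right)} = -2 + y$
$E{\left(S \right)} = -8 + 4 \sqrt{4 + S}$ ($E{\left(S \right)} = -8 + 4 \sqrt{S + \left(-2 + 6\right)} = -8 + 4 \sqrt{S + 4} = -8 + 4 \sqrt{4 + S}$)
$z{\left(G \right)} = \frac{8 - 4 \sqrt{6}}{G}$ ($z{\left(G \right)} = \frac{\left(-1\right) \left(-8 + 4 \sqrt{4 + 2}\right)}{G} = \frac{\left(-1\right) \left(-8 + 4 \sqrt{6}\right)}{G} = \frac{8 - 4 \sqrt{6}}{G}$)
$\left(116708 - -222225\right) - z{\left(l{\left(7 \right)} \right)} = \left(116708 - -222225\right) - \frac{4 \left(2 - \sqrt{6}\right)}{-5 - 7} = \left(116708 + 222225\right) - \frac{4 \left(2 - \sqrt{6}\right)}{-5 - 7} = 338933 - \frac{4 \left(2 - \sqrt{6}\right)}{-12} = 338933 - 4 \left(- \frac{1}{12}\right) \left(2 - \sqrt{6}\right) = 338933 - \left(- \frac{2}{3} + \frac{\sqrt{6}}{3}\right) = 338933 + \left(\frac{2}{3} - \frac{\sqrt{6}}{3}\right) = \frac{1016801}{3} - \frac{\sqrt{6}}{3}$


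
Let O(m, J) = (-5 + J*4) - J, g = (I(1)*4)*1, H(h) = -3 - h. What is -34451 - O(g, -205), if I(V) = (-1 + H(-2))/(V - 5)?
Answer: -33831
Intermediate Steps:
I(V) = -2/(-5 + V) (I(V) = (-1 + (-3 - 1*(-2)))/(V - 5) = (-1 + (-3 + 2))/(-5 + V) = (-1 - 1)/(-5 + V) = -2/(-5 + V))
g = 2 (g = (-2/(-5 + 1)*4)*1 = (-2/(-4)*4)*1 = (-2*(-¼)*4)*1 = ((½)*4)*1 = 2*1 = 2)
O(m, J) = -5 + 3*J (O(m, J) = (-5 + 4*J) - J = -5 + 3*J)
-34451 - O(g, -205) = -34451 - (-5 + 3*(-205)) = -34451 - (-5 - 615) = -34451 - 1*(-620) = -34451 + 620 = -33831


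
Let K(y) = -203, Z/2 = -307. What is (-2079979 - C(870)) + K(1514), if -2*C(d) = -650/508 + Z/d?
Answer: -459678837713/220980 ≈ -2.0802e+6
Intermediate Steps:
Z = -614 (Z = 2*(-307) = -614)
C(d) = 325/508 + 307/d (C(d) = -(-650/508 - 614/d)/2 = -(-650*1/508 - 614/d)/2 = -(-325/254 - 614/d)/2 = 325/508 + 307/d)
(-2079979 - C(870)) + K(1514) = (-2079979 - (325/508 + 307/870)) - 203 = (-2079979 - 1*219353/220980) - 203 = (-2079979 - 219353/220980) - 203 = -459633978773/220980 - 203 = -459678837713/220980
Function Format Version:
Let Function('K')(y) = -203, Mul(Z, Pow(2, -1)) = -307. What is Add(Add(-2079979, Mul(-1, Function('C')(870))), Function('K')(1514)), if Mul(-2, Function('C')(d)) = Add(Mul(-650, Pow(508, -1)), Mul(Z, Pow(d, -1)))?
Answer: Rational(-459678837713, 220980) ≈ -2.0802e+6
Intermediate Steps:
Z = -614 (Z = Mul(2, -307) = -614)
Function('C')(d) = Add(Rational(325, 508), Mul(307, Pow(d, -1))) (Function('C')(d) = Mul(Rational(-1, 2), Add(Mul(-650, Pow(508, -1)), Mul(-614, Pow(d, -1)))) = Mul(Rational(-1, 2), Add(Mul(-650, Rational(1, 508)), Mul(-614, Pow(d, -1)))) = Mul(Rational(-1, 2), Add(Rational(-325, 254), Mul(-614, Pow(d, -1)))) = Add(Rational(325, 508), Mul(307, Pow(d, -1))))
Add(Add(-2079979, Mul(-1, Function('C')(870))), Function('K')(1514)) = Add(Add(-2079979, Mul(-1, Add(Rational(325, 508), Mul(307, Pow(870, -1))))), -203) = Add(Add(-2079979, Mul(-1, Add(Rational(325, 508), Mul(307, Rational(1, 870))))), -203) = Add(Add(-2079979, Mul(-1, Add(Rational(325, 508), Rational(307, 870)))), -203) = Add(Add(-2079979, Mul(-1, Rational(219353, 220980))), -203) = Add(Add(-2079979, Rational(-219353, 220980)), -203) = Add(Rational(-459633978773, 220980), -203) = Rational(-459678837713, 220980)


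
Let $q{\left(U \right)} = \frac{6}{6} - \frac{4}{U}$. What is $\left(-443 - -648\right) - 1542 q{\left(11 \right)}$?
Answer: $- \frac{8539}{11} \approx -776.27$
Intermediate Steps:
$q{\left(U \right)} = 1 - \frac{4}{U}$ ($q{\left(U \right)} = 6 \cdot \frac{1}{6} - \frac{4}{U} = 1 - \frac{4}{U}$)
$\left(-443 - -648\right) - 1542 q{\left(11 \right)} = \left(-443 - -648\right) - 1542 \frac{-4 + 11}{11} = \left(-443 + 648\right) - 1542 \cdot \frac{1}{11} \cdot 7 = 205 - \frac{10794}{11} = - \frac{8539}{11}$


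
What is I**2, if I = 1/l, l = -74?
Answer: 1/5476 ≈ 0.00018262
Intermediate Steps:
I = -1/74 (I = 1/(-74) = -1/74 ≈ -0.013514)
I**2 = (-1/74)**2 = 1/5476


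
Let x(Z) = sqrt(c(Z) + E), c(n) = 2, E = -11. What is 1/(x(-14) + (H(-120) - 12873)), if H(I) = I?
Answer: -4331/56272686 - I/56272686 ≈ -7.6964e-5 - 1.7771e-8*I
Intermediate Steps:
x(Z) = 3*I (x(Z) = sqrt(2 - 11) = sqrt(-9) = 3*I)
1/(x(-14) + (H(-120) - 12873)) = 1/(3*I + (-120 - 12873)) = 1/(3*I - 12993) = 1/(-12993 + 3*I) = (-12993 - 3*I)/168818058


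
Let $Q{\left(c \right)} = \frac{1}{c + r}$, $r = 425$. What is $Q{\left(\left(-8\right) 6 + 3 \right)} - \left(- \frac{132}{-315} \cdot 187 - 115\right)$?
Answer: $\frac{292393}{7980} \approx 36.641$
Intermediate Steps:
$Q{\left(c \right)} = \frac{1}{425 + c}$ ($Q{\left(c \right)} = \frac{1}{c + 425} = \frac{1}{425 + c}$)
$Q{\left(\left(-8\right) 6 + 3 \right)} - \left(- \frac{132}{-315} \cdot 187 - 115\right) = \frac{1}{425 + \left(\left(-8\right) 6 + 3\right)} - \left(- \frac{132}{-315} \cdot 187 - 115\right) = \frac{1}{425 + \left(-48 + 3\right)} - \left(\left(-132\right) \left(- \frac{1}{315}\right) 187 - 115\right) = \frac{1}{425 - 45} - \left(\frac{44}{105} \cdot 187 - 115\right) = \frac{1}{380} - \left(\frac{8228}{105} - 115\right) = \frac{1}{380} - - \frac{3847}{105} = \frac{1}{380} + \frac{3847}{105} = \frac{292393}{7980}$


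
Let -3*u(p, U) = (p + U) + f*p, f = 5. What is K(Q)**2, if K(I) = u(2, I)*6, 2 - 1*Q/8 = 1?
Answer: 1600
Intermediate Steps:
Q = 8 (Q = 16 - 8*1 = 16 - 8 = 8)
u(p, U) = -2*p - U/3 (u(p, U) = -((p + U) + 5*p)/3 = -((U + p) + 5*p)/3 = -(U + 6*p)/3 = -2*p - U/3)
K(I) = -24 - 2*I (K(I) = (-2*2 - I/3)*6 = (-4 - I/3)*6 = -24 - 2*I)
K(Q)**2 = (-24 - 2*8)**2 = (-24 - 16)**2 = (-40)**2 = 1600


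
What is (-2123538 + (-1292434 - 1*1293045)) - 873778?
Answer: -5582795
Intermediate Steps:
(-2123538 + (-1292434 - 1*1293045)) - 873778 = (-2123538 + (-1292434 - 1293045)) - 873778 = (-2123538 - 2585479) - 873778 = -4709017 - 873778 = -5582795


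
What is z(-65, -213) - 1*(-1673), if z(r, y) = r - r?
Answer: 1673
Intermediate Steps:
z(r, y) = 0
z(-65, -213) - 1*(-1673) = 0 - 1*(-1673) = 0 + 1673 = 1673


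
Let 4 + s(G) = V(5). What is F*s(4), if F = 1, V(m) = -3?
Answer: -7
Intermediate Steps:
s(G) = -7 (s(G) = -4 - 3 = -7)
F*s(4) = 1*(-7) = -7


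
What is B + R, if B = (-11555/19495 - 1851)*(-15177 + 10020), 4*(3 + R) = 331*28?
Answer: 37239261806/3899 ≈ 9.5510e+6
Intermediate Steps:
R = 2314 (R = -3 + (331*28)/4 = -3 + (¼)*9268 = -3 + 2317 = 2314)
B = 37230239520/3899 (B = (-11555*1/19495 - 1851)*(-5157) = (-2311/3899 - 1851)*(-5157) = -7219360/3899*(-5157) = 37230239520/3899 ≈ 9.5487e+6)
B + R = 37230239520/3899 + 2314 = 37239261806/3899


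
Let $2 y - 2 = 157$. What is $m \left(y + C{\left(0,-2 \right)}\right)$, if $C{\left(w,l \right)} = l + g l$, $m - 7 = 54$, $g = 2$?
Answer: $\frac{8967}{2} \approx 4483.5$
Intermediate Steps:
$m = 61$ ($m = 7 + 54 = 61$)
$y = \frac{159}{2}$ ($y = 1 + \frac{1}{2} \cdot 157 = 1 + \frac{157}{2} = \frac{159}{2} \approx 79.5$)
$C{\left(w,l \right)} = 3 l$ ($C{\left(w,l \right)} = l + 2 l = 3 l$)
$m \left(y + C{\left(0,-2 \right)}\right) = 61 \left(\frac{159}{2} + 3 \left(-2\right)\right) = 61 \left(\frac{159}{2} - 6\right) = 61 \cdot \frac{147}{2} = \frac{8967}{2}$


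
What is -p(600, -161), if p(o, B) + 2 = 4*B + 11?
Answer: 635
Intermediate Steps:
p(o, B) = 9 + 4*B (p(o, B) = -2 + (4*B + 11) = -2 + (11 + 4*B) = 9 + 4*B)
-p(600, -161) = -(9 + 4*(-161)) = -(9 - 644) = -1*(-635) = 635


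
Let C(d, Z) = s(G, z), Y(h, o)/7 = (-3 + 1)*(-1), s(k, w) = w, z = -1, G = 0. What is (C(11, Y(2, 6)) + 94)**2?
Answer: 8649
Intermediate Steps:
Y(h, o) = 14 (Y(h, o) = 7*((-3 + 1)*(-1)) = 7*(-2*(-1)) = 7*2 = 14)
C(d, Z) = -1
(C(11, Y(2, 6)) + 94)**2 = (-1 + 94)**2 = 93**2 = 8649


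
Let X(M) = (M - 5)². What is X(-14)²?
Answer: 130321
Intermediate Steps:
X(M) = (-5 + M)²
X(-14)² = ((-5 - 14)²)² = ((-19)²)² = 361² = 130321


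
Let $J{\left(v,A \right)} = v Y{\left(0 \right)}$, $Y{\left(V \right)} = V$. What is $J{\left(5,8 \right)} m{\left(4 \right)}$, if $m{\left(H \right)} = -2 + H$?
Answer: $0$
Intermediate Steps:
$J{\left(v,A \right)} = 0$ ($J{\left(v,A \right)} = v 0 = 0$)
$J{\left(5,8 \right)} m{\left(4 \right)} = 0 \left(-2 + 4\right) = 0 \cdot 2 = 0$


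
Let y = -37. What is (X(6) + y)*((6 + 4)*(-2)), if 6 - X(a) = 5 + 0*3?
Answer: 720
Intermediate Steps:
X(a) = 1 (X(a) = 6 - (5 + 0*3) = 6 - (5 + 0) = 6 - 1*5 = 6 - 5 = 1)
(X(6) + y)*((6 + 4)*(-2)) = (1 - 37)*((6 + 4)*(-2)) = -360*(-2) = -36*(-20) = 720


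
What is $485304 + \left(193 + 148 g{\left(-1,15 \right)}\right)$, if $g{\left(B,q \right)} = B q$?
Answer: $483277$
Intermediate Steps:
$485304 + \left(193 + 148 g{\left(-1,15 \right)}\right) = 485304 + \left(193 + 148 \left(\left(-1\right) 15\right)\right) = 485304 + \left(193 + 148 \left(-15\right)\right) = 485304 + \left(193 - 2220\right) = 485304 - 2027 = 483277$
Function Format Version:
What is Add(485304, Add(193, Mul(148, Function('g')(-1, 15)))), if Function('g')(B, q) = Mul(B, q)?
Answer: 483277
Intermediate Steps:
Add(485304, Add(193, Mul(148, Function('g')(-1, 15)))) = Add(485304, Add(193, Mul(148, Mul(-1, 15)))) = Add(485304, Add(193, Mul(148, -15))) = Add(485304, Add(193, -2220)) = Add(485304, -2027) = 483277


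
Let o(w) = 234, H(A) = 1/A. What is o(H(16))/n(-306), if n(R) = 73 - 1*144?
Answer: -234/71 ≈ -3.2958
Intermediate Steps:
n(R) = -71 (n(R) = 73 - 144 = -71)
o(H(16))/n(-306) = 234/(-71) = 234*(-1/71) = -234/71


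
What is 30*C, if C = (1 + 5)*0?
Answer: 0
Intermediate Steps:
C = 0 (C = 6*0 = 0)
30*C = 30*0 = 0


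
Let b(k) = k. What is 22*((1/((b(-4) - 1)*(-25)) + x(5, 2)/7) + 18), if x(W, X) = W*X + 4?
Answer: 55022/125 ≈ 440.18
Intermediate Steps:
x(W, X) = 4 + W*X
22*((1/((b(-4) - 1)*(-25)) + x(5, 2)/7) + 18) = 22*((1/(-4 - 1*(-25)) + (4 + 5*2)/7) + 18) = 22*((-1/25/(-5) + (4 + 10)*(⅐)) + 18) = 22*((-⅕*(-1/25) + 14*(⅐)) + 18) = 22*((1/125 + 2) + 18) = 22*(251/125 + 18) = 22*(2501/125) = 55022/125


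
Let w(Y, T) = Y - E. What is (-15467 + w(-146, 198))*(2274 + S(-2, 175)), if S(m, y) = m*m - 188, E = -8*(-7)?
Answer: -32748210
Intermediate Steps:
E = 56
S(m, y) = -188 + m² (S(m, y) = m² - 188 = -188 + m²)
w(Y, T) = -56 + Y (w(Y, T) = Y - 1*56 = Y - 56 = -56 + Y)
(-15467 + w(-146, 198))*(2274 + S(-2, 175)) = (-15467 + (-56 - 146))*(2274 + (-188 + (-2)²)) = (-15467 - 202)*(2274 + (-188 + 4)) = -15669*(2274 - 184) = -15669*2090 = -32748210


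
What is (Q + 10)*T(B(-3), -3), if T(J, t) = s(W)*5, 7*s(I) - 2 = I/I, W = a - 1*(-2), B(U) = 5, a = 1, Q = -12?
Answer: -30/7 ≈ -4.2857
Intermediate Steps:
W = 3 (W = 1 - 1*(-2) = 1 + 2 = 3)
s(I) = 3/7 (s(I) = 2/7 + (I/I)/7 = 2/7 + (⅐)*1 = 2/7 + ⅐ = 3/7)
T(J, t) = 15/7 (T(J, t) = (3/7)*5 = 15/7)
(Q + 10)*T(B(-3), -3) = (-12 + 10)*(15/7) = -2*15/7 = -30/7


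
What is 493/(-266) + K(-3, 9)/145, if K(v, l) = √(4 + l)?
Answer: -493/266 + √13/145 ≈ -1.8285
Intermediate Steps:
493/(-266) + K(-3, 9)/145 = 493/(-266) + √(4 + 9)/145 = 493*(-1/266) + √13*(1/145) = -493/266 + √13/145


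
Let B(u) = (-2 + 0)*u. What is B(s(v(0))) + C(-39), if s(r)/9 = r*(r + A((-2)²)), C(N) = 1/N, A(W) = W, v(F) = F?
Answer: -1/39 ≈ -0.025641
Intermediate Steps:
s(r) = 9*r*(4 + r) (s(r) = 9*(r*(r + (-2)²)) = 9*(r*(r + 4)) = 9*(r*(4 + r)) = 9*r*(4 + r))
B(u) = -2*u
B(s(v(0))) + C(-39) = -18*0*(4 + 0) + 1/(-39) = -18*0*4 - 1/39 = -2*0 - 1/39 = 0 - 1/39 = -1/39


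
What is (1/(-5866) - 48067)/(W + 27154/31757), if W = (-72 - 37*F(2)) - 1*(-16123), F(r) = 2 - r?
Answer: -8954236207411/2990244892026 ≈ -2.9945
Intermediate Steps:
W = 16051 (W = (-72 - 37*(2 - 1*2)) - 1*(-16123) = (-72 - 37*(2 - 2)) + 16123 = (-72 - 37*0) + 16123 = (-72 + 0) + 16123 = -72 + 16123 = 16051)
(1/(-5866) - 48067)/(W + 27154/31757) = (1/(-5866) - 48067)/(16051 + 27154/31757) = (-1/5866 - 48067)/(16051 + 27154*(1/31757)) = -281961023/(5866*(16051 + 27154/31757)) = -281961023/(5866*509758761/31757) = -281961023/5866*31757/509758761 = -8954236207411/2990244892026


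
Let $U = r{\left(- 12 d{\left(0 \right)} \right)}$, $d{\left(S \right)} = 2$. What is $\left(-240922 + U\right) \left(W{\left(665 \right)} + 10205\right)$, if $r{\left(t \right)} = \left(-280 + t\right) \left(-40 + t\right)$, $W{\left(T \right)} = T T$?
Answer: $-100197862380$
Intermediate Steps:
$W{\left(T \right)} = T^{2}$
$U = 19456$ ($U = 11200 + \left(\left(-12\right) 2\right)^{2} - 320 \left(\left(-12\right) 2\right) = 11200 + \left(-24\right)^{2} - -7680 = 11200 + 576 + 7680 = 19456$)
$\left(-240922 + U\right) \left(W{\left(665 \right)} + 10205\right) = \left(-240922 + 19456\right) \left(665^{2} + 10205\right) = - 221466 \left(442225 + 10205\right) = \left(-221466\right) 452430 = -100197862380$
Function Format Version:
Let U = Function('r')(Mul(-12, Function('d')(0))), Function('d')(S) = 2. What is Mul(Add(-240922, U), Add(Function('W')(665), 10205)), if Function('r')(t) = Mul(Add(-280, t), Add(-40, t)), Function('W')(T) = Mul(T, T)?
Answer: -100197862380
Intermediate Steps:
Function('W')(T) = Pow(T, 2)
U = 19456 (U = Add(11200, Pow(Mul(-12, 2), 2), Mul(-320, Mul(-12, 2))) = Add(11200, Pow(-24, 2), Mul(-320, -24)) = Add(11200, 576, 7680) = 19456)
Mul(Add(-240922, U), Add(Function('W')(665), 10205)) = Mul(Add(-240922, 19456), Add(Pow(665, 2), 10205)) = Mul(-221466, Add(442225, 10205)) = Mul(-221466, 452430) = -100197862380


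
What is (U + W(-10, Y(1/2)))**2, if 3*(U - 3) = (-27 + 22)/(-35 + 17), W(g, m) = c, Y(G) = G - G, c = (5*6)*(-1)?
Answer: 2111209/2916 ≈ 724.01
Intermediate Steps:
c = -30 (c = 30*(-1) = -30)
Y(G) = 0
W(g, m) = -30
U = 167/54 (U = 3 + ((-27 + 22)/(-35 + 17))/3 = 3 + (-5/(-18))/3 = 3 + (-5*(-1/18))/3 = 3 + (1/3)*(5/18) = 3 + 5/54 = 167/54 ≈ 3.0926)
(U + W(-10, Y(1/2)))**2 = (167/54 - 30)**2 = (-1453/54)**2 = 2111209/2916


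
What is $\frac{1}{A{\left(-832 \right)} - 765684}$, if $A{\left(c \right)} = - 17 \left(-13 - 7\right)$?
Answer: $- \frac{1}{765344} \approx -1.3066 \cdot 10^{-6}$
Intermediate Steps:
$A{\left(c \right)} = 340$ ($A{\left(c \right)} = \left(-17\right) \left(-20\right) = 340$)
$\frac{1}{A{\left(-832 \right)} - 765684} = \frac{1}{340 - 765684} = \frac{1}{-765344} = - \frac{1}{765344}$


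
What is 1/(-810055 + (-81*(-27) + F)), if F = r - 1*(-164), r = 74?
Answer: -1/807630 ≈ -1.2382e-6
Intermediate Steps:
F = 238 (F = 74 - 1*(-164) = 74 + 164 = 238)
1/(-810055 + (-81*(-27) + F)) = 1/(-810055 + (-81*(-27) + 238)) = 1/(-810055 + (2187 + 238)) = 1/(-810055 + 2425) = 1/(-807630) = -1/807630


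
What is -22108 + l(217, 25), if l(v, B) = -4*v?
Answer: -22976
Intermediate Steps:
-22108 + l(217, 25) = -22108 - 4*217 = -22108 - 868 = -22976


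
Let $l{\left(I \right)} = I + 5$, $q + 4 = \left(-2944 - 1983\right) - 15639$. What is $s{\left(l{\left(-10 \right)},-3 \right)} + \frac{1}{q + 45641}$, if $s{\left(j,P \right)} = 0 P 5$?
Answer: $\frac{1}{25071} \approx 3.9887 \cdot 10^{-5}$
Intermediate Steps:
$q = -20570$ ($q = -4 - 20566 = -20570$)
$l{\left(I \right)} = 5 + I$
$s{\left(j,P \right)} = 0$ ($s{\left(j,P \right)} = 0 \cdot 5 = 0$)
$s{\left(l{\left(-10 \right)},-3 \right)} + \frac{1}{q + 45641} = 0 + \frac{1}{-20570 + 45641} = 0 + \frac{1}{25071} = \frac{1}{25071}$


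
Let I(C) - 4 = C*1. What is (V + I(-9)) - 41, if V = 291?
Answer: 245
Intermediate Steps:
I(C) = 4 + C (I(C) = 4 + C*1 = 4 + C)
(V + I(-9)) - 41 = (291 + (4 - 9)) - 41 = (291 - 5) - 41 = 286 - 41 = 245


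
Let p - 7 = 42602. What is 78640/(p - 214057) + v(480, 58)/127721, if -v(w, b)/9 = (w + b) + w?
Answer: -1451848252/2737188751 ≈ -0.53042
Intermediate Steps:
p = 42609 (p = 7 + 42602 = 42609)
v(w, b) = -18*w - 9*b (v(w, b) = -9*((w + b) + w) = -9*((b + w) + w) = -9*(b + 2*w) = -18*w - 9*b)
78640/(p - 214057) + v(480, 58)/127721 = 78640/(42609 - 214057) + (-18*480 - 9*58)/127721 = 78640/(-171448) + (-8640 - 522)*(1/127721) = 78640*(-1/171448) - 9162*1/127721 = -9830/21431 - 9162/127721 = -1451848252/2737188751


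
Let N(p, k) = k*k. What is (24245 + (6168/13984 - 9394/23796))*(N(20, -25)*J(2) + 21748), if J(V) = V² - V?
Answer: 966378444707753/1733142 ≈ 5.5759e+8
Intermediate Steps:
N(p, k) = k²
(24245 + (6168/13984 - 9394/23796))*(N(20, -25)*J(2) + 21748) = (24245 + (6168/13984 - 9394/23796))*((-25)²*(2*(-1 + 2)) + 21748) = (24245 + (6168*(1/13984) - 9394*1/23796))*(625*(2*1) + 21748) = (24245 + (771/1748 - 4697/11898))*(625*2 + 21748) = (24245 + 481501/10398852)*(1250 + 21748) = (252120648241/10398852)*22998 = 966378444707753/1733142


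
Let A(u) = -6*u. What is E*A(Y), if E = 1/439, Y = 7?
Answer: -42/439 ≈ -0.095672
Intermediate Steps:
E = 1/439 ≈ 0.0022779
E*A(Y) = (-6*7)/439 = (1/439)*(-42) = -42/439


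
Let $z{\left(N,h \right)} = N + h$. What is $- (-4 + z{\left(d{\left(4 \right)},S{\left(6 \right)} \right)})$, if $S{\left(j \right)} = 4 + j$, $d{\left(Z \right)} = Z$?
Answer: $-10$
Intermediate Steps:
$- (-4 + z{\left(d{\left(4 \right)},S{\left(6 \right)} \right)}) = - (-4 + \left(4 + \left(4 + 6\right)\right)) = - (-4 + \left(4 + 10\right)) = - (-4 + 14) = \left(-1\right) 10 = -10$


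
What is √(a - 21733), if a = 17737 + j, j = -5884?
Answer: 2*I*√2470 ≈ 99.398*I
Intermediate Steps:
a = 11853 (a = 17737 - 5884 = 11853)
√(a - 21733) = √(11853 - 21733) = √(-9880) = 2*I*√2470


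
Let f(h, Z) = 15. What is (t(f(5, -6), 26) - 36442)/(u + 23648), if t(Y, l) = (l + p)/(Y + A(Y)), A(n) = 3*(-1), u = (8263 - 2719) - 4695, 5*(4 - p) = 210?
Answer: -3313/2227 ≈ -1.4877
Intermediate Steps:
p = -38 (p = 4 - ⅕*210 = 4 - 42 = -38)
u = 849 (u = 5544 - 4695 = 849)
A(n) = -3
t(Y, l) = (-38 + l)/(-3 + Y) (t(Y, l) = (l - 38)/(Y - 3) = (-38 + l)/(-3 + Y))
(t(f(5, -6), 26) - 36442)/(u + 23648) = ((-38 + 26)/(-3 + 15) - 36442)/(849 + 23648) = (-12/12 - 36442)/24497 = ((1/12)*(-12) - 36442)*(1/24497) = (-1 - 36442)*(1/24497) = -36443*1/24497 = -3313/2227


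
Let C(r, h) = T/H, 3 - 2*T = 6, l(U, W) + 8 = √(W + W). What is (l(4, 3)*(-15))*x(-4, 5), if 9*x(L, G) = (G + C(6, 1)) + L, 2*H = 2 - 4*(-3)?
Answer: 220/21 - 55*√6/42 ≈ 7.2685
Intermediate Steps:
l(U, W) = -8 + √2*√W (l(U, W) = -8 + √(W + W) = -8 + √(2*W) = -8 + √2*√W)
T = -3/2 (T = 3/2 - ½*6 = 3/2 - 3 = -3/2 ≈ -1.5000)
H = 7 (H = (2 - 4*(-3))/2 = (2 + 12)/2 = (½)*14 = 7)
C(r, h) = -3/14 (C(r, h) = -3/2/7 = -3/2*⅐ = -3/14)
x(L, G) = -1/42 + G/9 + L/9 (x(L, G) = ((G - 3/14) + L)/9 = ((-3/14 + G) + L)/9 = (-3/14 + G + L)/9 = -1/42 + G/9 + L/9)
(l(4, 3)*(-15))*x(-4, 5) = ((-8 + √2*√3)*(-15))*(-1/42 + (⅑)*5 + (⅑)*(-4)) = ((-8 + √6)*(-15))*(-1/42 + 5/9 - 4/9) = (120 - 15*√6)*(11/126) = 220/21 - 55*√6/42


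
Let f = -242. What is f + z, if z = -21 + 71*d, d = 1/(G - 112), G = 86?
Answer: -6909/26 ≈ -265.73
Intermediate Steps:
d = -1/26 (d = 1/(86 - 112) = 1/(-26) = -1/26 ≈ -0.038462)
z = -617/26 (z = -21 + 71*(-1/26) = -21 - 71/26 = -617/26 ≈ -23.731)
f + z = -242 - 617/26 = -6909/26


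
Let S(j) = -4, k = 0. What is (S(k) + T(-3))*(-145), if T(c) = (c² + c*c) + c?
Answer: -1595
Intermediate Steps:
T(c) = c + 2*c² (T(c) = (c² + c²) + c = 2*c² + c = c + 2*c²)
(S(k) + T(-3))*(-145) = (-4 - 3*(1 + 2*(-3)))*(-145) = (-4 - 3*(1 - 6))*(-145) = (-4 - 3*(-5))*(-145) = (-4 + 15)*(-145) = 11*(-145) = -1595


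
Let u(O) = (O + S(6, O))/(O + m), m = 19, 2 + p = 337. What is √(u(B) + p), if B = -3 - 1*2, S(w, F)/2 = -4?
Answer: √65478/14 ≈ 18.278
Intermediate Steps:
p = 335 (p = -2 + 337 = 335)
S(w, F) = -8 (S(w, F) = 2*(-4) = -8)
B = -5 (B = -3 - 2 = -5)
u(O) = (-8 + O)/(19 + O) (u(O) = (O - 8)/(O + 19) = (-8 + O)/(19 + O))
√(u(B) + p) = √((-8 - 5)/(19 - 5) + 335) = √(-13/14 + 335) = √(4677/14) = √65478/14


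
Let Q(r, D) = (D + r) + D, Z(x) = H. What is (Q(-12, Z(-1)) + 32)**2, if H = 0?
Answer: 400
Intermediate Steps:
Z(x) = 0
Q(r, D) = r + 2*D
(Q(-12, Z(-1)) + 32)**2 = ((-12 + 2*0) + 32)**2 = ((-12 + 0) + 32)**2 = (-12 + 32)**2 = 20**2 = 400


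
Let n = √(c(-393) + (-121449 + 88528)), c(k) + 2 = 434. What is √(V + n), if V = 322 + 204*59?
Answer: √(12358 + I*√32489) ≈ 111.17 + 0.8107*I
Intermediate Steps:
c(k) = 432 (c(k) = -2 + 434 = 432)
V = 12358 (V = 322 + 12036 = 12358)
n = I*√32489 (n = √(432 + (-121449 + 88528)) = √(432 - 32921) = √(-32489) = I*√32489 ≈ 180.25*I)
√(V + n) = √(12358 + I*√32489)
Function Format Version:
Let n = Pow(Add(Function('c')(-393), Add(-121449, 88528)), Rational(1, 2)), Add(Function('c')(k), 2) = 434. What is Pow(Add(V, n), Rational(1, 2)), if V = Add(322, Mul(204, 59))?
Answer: Pow(Add(12358, Mul(I, Pow(32489, Rational(1, 2)))), Rational(1, 2)) ≈ Add(111.17, Mul(0.8107, I))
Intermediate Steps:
Function('c')(k) = 432 (Function('c')(k) = Add(-2, 434) = 432)
V = 12358 (V = Add(322, 12036) = 12358)
n = Mul(I, Pow(32489, Rational(1, 2))) (n = Pow(Add(432, Add(-121449, 88528)), Rational(1, 2)) = Pow(Add(432, -32921), Rational(1, 2)) = Pow(-32489, Rational(1, 2)) = Mul(I, Pow(32489, Rational(1, 2))) ≈ Mul(180.25, I))
Pow(Add(V, n), Rational(1, 2)) = Pow(Add(12358, Mul(I, Pow(32489, Rational(1, 2)))), Rational(1, 2))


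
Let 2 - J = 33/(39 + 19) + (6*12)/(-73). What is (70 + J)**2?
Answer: 94012758225/17926756 ≈ 5244.3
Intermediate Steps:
J = 10235/4234 (J = 2 - (33/(39 + 19) + (6*12)/(-73)) = 2 - (33/58 + 72*(-1/73)) = 2 - (33*(1/58) - 72/73) = 2 - (33/58 - 72/73) = 2 - 1*(-1767/4234) = 2 + 1767/4234 = 10235/4234 ≈ 2.4173)
(70 + J)**2 = (70 + 10235/4234)**2 = (306615/4234)**2 = 94012758225/17926756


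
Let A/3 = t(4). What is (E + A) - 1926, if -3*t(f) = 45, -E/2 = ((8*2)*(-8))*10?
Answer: 589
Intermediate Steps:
E = 2560 (E = -2*(8*2)*(-8)*10 = -2*16*(-8)*10 = -(-256)*10 = -2*(-1280) = 2560)
t(f) = -15 (t(f) = -⅓*45 = -15)
A = -45 (A = 3*(-15) = -45)
(E + A) - 1926 = (2560 - 45) - 1926 = 2515 - 1926 = 589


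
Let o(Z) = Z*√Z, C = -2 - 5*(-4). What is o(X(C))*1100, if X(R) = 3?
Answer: 3300*√3 ≈ 5715.8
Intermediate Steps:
C = 18 (C = -2 + 20 = 18)
o(Z) = Z^(3/2)
o(X(C))*1100 = 3^(3/2)*1100 = (3*√3)*1100 = 3300*√3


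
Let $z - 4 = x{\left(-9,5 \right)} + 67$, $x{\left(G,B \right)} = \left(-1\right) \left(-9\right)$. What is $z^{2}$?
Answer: $6400$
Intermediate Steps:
$x{\left(G,B \right)} = 9$
$z = 80$ ($z = 4 + \left(9 + 67\right) = 4 + 76 = 80$)
$z^{2} = 80^{2} = 6400$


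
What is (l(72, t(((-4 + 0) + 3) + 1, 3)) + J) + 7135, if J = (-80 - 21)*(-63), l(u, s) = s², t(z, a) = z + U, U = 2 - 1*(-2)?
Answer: 13514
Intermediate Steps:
U = 4 (U = 2 + 2 = 4)
t(z, a) = 4 + z (t(z, a) = z + 4 = 4 + z)
J = 6363 (J = -101*(-63) = 6363)
(l(72, t(((-4 + 0) + 3) + 1, 3)) + J) + 7135 = ((4 + (((-4 + 0) + 3) + 1))² + 6363) + 7135 = ((4 + ((-4 + 3) + 1))² + 6363) + 7135 = ((4 + (-1 + 1))² + 6363) + 7135 = ((4 + 0)² + 6363) + 7135 = (4² + 6363) + 7135 = (16 + 6363) + 7135 = 6379 + 7135 = 13514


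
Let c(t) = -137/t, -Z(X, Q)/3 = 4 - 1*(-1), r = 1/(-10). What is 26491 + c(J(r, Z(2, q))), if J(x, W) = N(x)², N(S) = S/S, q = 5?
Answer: 26354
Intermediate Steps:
r = -⅒ ≈ -0.10000
Z(X, Q) = -15 (Z(X, Q) = -3*(4 - 1*(-1)) = -3*(4 + 1) = -3*5 = -15)
N(S) = 1
J(x, W) = 1 (J(x, W) = 1² = 1)
26491 + c(J(r, Z(2, q))) = 26491 - 137/1 = 26491 - 137*1 = 26491 - 137 = 26354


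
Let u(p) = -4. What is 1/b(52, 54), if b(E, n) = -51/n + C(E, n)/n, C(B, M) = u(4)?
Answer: -54/55 ≈ -0.98182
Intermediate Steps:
C(B, M) = -4
b(E, n) = -55/n (b(E, n) = -51/n - 4/n = -55/n)
1/b(52, 54) = 1/(-55/54) = -54/55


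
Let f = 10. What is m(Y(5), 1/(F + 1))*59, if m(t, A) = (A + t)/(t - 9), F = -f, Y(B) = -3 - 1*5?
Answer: 4307/153 ≈ 28.150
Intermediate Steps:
Y(B) = -8 (Y(B) = -3 - 5 = -8)
F = -10 (F = -1*10 = -10)
m(t, A) = (A + t)/(-9 + t)
m(Y(5), 1/(F + 1))*59 = ((1/(-10 + 1) - 8)/(-9 - 8))*59 = ((1/(-9) - 8)/(-17))*59 = -(-1/9 - 8)/17*59 = -1/17*(-73/9)*59 = (73/153)*59 = 4307/153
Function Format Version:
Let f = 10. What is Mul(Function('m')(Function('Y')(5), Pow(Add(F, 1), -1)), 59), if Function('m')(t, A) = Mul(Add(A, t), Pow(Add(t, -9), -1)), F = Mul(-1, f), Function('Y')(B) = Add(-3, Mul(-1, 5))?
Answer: Rational(4307, 153) ≈ 28.150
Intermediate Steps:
Function('Y')(B) = -8 (Function('Y')(B) = Add(-3, -5) = -8)
F = -10 (F = Mul(-1, 10) = -10)
Function('m')(t, A) = Mul(Pow(Add(-9, t), -1), Add(A, t)) (Function('m')(t, A) = Mul(Add(A, t), Pow(Add(-9, t), -1)) = Mul(Pow(Add(-9, t), -1), Add(A, t)))
Mul(Function('m')(Function('Y')(5), Pow(Add(F, 1), -1)), 59) = Mul(Mul(Pow(Add(-9, -8), -1), Add(Pow(Add(-10, 1), -1), -8)), 59) = Mul(Mul(Pow(-17, -1), Add(Pow(-9, -1), -8)), 59) = Mul(Mul(Rational(-1, 17), Add(Rational(-1, 9), -8)), 59) = Mul(Mul(Rational(-1, 17), Rational(-73, 9)), 59) = Mul(Rational(73, 153), 59) = Rational(4307, 153)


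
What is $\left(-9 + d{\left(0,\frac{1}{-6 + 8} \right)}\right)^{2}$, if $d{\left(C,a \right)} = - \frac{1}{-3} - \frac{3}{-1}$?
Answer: $\frac{289}{9} \approx 32.111$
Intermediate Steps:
$d{\left(C,a \right)} = \frac{10}{3}$ ($d{\left(C,a \right)} = \left(-1\right) \left(- \frac{1}{3}\right) - -3 = \frac{1}{3} + 3 = \frac{10}{3}$)
$\left(-9 + d{\left(0,\frac{1}{-6 + 8} \right)}\right)^{2} = \left(-9 + \frac{10}{3}\right)^{2} = \left(- \frac{17}{3}\right)^{2} = \frac{289}{9}$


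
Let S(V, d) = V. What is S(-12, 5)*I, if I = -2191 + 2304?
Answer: -1356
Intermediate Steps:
I = 113
S(-12, 5)*I = -12*113 = -1356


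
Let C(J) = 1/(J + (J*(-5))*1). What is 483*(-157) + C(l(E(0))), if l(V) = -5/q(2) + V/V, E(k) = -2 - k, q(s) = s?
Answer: -454985/6 ≈ -75831.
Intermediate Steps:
l(V) = -3/2 (l(V) = -5/2 + V/V = -5*½ + 1 = -5/2 + 1 = -3/2)
C(J) = -1/(4*J) (C(J) = 1/(J - 5*J*1) = 1/(J - 5*J) = 1/(-4*J) = -1/(4*J))
483*(-157) + C(l(E(0))) = 483*(-157) - 1/(4*(-3/2)) = -75831 - ¼*(-⅔) = -75831 + ⅙ = -454985/6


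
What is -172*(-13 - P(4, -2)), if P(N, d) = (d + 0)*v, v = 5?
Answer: 516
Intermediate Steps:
P(N, d) = 5*d (P(N, d) = (d + 0)*5 = d*5 = 5*d)
-172*(-13 - P(4, -2)) = -172*(-13 - 5*(-2)) = -172*(-13 - 1*(-10)) = -172*(-13 + 10) = -172*(-3) = 516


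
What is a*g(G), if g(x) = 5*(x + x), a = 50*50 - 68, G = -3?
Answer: -72960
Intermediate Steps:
a = 2432 (a = 2500 - 68 = 2432)
g(x) = 10*x (g(x) = 5*(2*x) = 10*x)
a*g(G) = 2432*(10*(-3)) = 2432*(-30) = -72960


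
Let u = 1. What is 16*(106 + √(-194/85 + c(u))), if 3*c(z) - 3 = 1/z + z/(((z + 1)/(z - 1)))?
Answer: 1696 + 176*I*√510/255 ≈ 1696.0 + 15.587*I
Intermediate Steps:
c(z) = 1 + 1/(3*z) + z*(-1 + z)/(3*(1 + z)) (c(z) = 1 + (1/z + z/(((z + 1)/(z - 1))))/3 = 1 + (1/z + z/(((1 + z)/(-1 + z))))/3 = 1 + (1/z + z*((-1 + z)/(1 + z)))/3 = 1 + (1/z + z*(-1 + z)/(1 + z))/3 = 1 + (1/(3*z) + z*(-1 + z)/(3*(1 + z))) = 1 + 1/(3*z) + z*(-1 + z)/(3*(1 + z)))
16*(106 + √(-194/85 + c(u))) = 16*(106 + √(-194/85 + (⅓)*(1 + 1³ + 2*1² + 4*1)/(1*(1 + 1)))) = 16*(106 + √(-194*1/85 + (⅓)*1*(1 + 1 + 2*1 + 4)/2)) = 16*(106 + √(-194/85 + (⅓)*1*(½)*(1 + 1 + 2 + 4))) = 16*(106 + √(-194/85 + (⅓)*1*(½)*8)) = 16*(106 + √(-194/85 + 4/3)) = 16*(106 + √(-242/255)) = 16*(106 + 11*I*√510/255) = 1696 + 176*I*√510/255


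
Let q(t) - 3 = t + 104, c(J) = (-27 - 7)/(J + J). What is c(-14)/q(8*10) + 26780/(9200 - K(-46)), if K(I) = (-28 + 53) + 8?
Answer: 40129/13706 ≈ 2.9278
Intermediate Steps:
c(J) = -17/J (c(J) = -34*1/(2*J) = -17/J)
K(I) = 33 (K(I) = 25 + 8 = 33)
q(t) = 107 + t (q(t) = 3 + (t + 104) = 3 + (104 + t) = 107 + t)
c(-14)/q(8*10) + 26780/(9200 - K(-46)) = (-17/(-14))/(107 + 8*10) + 26780/(9200 - 1*33) = (-17*(-1/14))/(107 + 80) + 26780/(9200 - 33) = (17/14)/187 + 26780/9167 = (17/14)*(1/187) + 26780*(1/9167) = 1/154 + 260/89 = 40129/13706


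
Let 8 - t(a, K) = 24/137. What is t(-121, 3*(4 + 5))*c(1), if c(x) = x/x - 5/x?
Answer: -4288/137 ≈ -31.299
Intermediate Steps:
c(x) = 1 - 5/x
t(a, K) = 1072/137 (t(a, K) = 8 - 24/137 = 1072/137)
t(-121, 3*(4 + 5))*c(1) = 1072*((-5 + 1)/1)/137 = 1072*(1*(-4))/137 = (1072/137)*(-4) = -4288/137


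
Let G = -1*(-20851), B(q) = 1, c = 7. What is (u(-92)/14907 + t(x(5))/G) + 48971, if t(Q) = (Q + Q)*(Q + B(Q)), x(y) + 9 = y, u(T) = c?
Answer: 15221453546872/310825857 ≈ 48971.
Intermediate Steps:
u(T) = 7
x(y) = -9 + y
G = 20851
t(Q) = 2*Q*(1 + Q) (t(Q) = (Q + Q)*(Q + 1) = (2*Q)*(1 + Q) = 2*Q*(1 + Q))
(u(-92)/14907 + t(x(5))/G) + 48971 = (7/14907 + (2*(-9 + 5)*(1 + (-9 + 5)))/20851) + 48971 = (7*(1/14907) + (2*(-4)*(1 - 4))*(1/20851)) + 48971 = (7/14907 + (2*(-4)*(-3))*(1/20851)) + 48971 = (7/14907 + 24*(1/20851)) + 48971 = (7/14907 + 24/20851) + 48971 = 503725/310825857 + 48971 = 15221453546872/310825857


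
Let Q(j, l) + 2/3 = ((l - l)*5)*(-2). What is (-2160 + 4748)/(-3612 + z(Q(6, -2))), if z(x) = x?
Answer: -3882/5419 ≈ -0.71637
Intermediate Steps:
Q(j, l) = -⅔ (Q(j, l) = -⅔ + ((l - l)*5)*(-2) = -⅔ + (0*5)*(-2) = -⅔ + 0*(-2) = -⅔ + 0 = -⅔)
(-2160 + 4748)/(-3612 + z(Q(6, -2))) = (-2160 + 4748)/(-3612 - ⅔) = 2588/(-10838/3) = 2588*(-3/10838) = -3882/5419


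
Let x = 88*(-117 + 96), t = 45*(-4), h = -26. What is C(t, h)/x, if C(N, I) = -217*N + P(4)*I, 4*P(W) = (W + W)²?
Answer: -9661/462 ≈ -20.911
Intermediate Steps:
t = -180
P(W) = W² (P(W) = (W + W)²/4 = (2*W)²/4 = (4*W²)/4 = W²)
C(N, I) = -217*N + 16*I (C(N, I) = -217*N + 4²*I = -217*N + 16*I)
x = -1848 (x = 88*(-21) = -1848)
C(t, h)/x = (-217*(-180) + 16*(-26))/(-1848) = (39060 - 416)*(-1/1848) = 38644*(-1/1848) = -9661/462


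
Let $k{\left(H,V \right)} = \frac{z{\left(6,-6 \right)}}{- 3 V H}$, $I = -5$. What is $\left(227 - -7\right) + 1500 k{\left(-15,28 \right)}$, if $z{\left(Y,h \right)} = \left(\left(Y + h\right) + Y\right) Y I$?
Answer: $\frac{138}{7} \approx 19.714$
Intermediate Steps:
$z{\left(Y,h \right)} = - 5 Y \left(h + 2 Y\right)$ ($z{\left(Y,h \right)} = \left(\left(Y + h\right) + Y\right) Y \left(-5\right) = \left(h + 2 Y\right) Y \left(-5\right) = Y \left(h + 2 Y\right) \left(-5\right) = - 5 Y \left(h + 2 Y\right)$)
$k{\left(H,V \right)} = \frac{60}{H V}$ ($k{\left(H,V \right)} = \frac{\left(-5\right) 6 \left(-6 + 2 \cdot 6\right)}{- 3 V H} = \frac{\left(-5\right) 6 \left(-6 + 12\right)}{\left(-3\right) H V} = \left(-5\right) 6 \cdot 6 \left(- \frac{1}{3 H V}\right) = - 180 \left(- \frac{1}{3 H V}\right) = \frac{60}{H V}$)
$\left(227 - -7\right) + 1500 k{\left(-15,28 \right)} = \left(227 - -7\right) + 1500 \frac{60}{\left(-15\right) 28} = \left(227 + 7\right) + 1500 \cdot 60 \left(- \frac{1}{15}\right) \frac{1}{28} = 234 + 1500 \left(- \frac{1}{7}\right) = 234 - \frac{1500}{7} = \frac{138}{7}$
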